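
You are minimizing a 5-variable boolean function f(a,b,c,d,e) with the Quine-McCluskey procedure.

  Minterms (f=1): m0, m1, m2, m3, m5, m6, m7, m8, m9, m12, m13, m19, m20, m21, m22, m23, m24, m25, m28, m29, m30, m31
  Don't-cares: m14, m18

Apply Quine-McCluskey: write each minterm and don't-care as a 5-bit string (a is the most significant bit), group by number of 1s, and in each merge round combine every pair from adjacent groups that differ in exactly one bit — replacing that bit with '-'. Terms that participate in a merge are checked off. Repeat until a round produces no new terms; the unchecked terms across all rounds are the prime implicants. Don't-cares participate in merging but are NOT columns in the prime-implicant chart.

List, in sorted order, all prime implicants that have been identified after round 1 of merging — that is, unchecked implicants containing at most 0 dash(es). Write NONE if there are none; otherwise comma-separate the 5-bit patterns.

NONE

[col 0] 00000*, 00001*, 00010*, 00011*, 00101*, 00110*, 00111*, 01000*, 01001*, 01100*, 01101*, 01110*, 10010*, 10011*, 10100*, 10101*, 10110*, 10111*, 11000*, 11001*, 11100*, 11101*, 11110*, 11111*
[col 1] -0010*, -0011*, -0101*, -0110*, -0111*, -1000*, -1001*, -1100*, -1101*, -1110*, 0-000*, 0-001*, 0-101*, 0-110*, 00-01*, 00-10*, 00-11*, 000-0*, 000-1*, 0000-*, 0001-*, 001-1*, 0011-*, 01-00*, 01-01*, 0100-*, 011-0*, 0110-*, 1-100*, 1-101*, 1-110*, 1-111*, 10-10*, 10-11*, 1001-*, 101-0*, 101-1*, 1010-*, 1011-*, 11-00*, 11-01*, 1100-*, 111-0*, 111-1*, 1110-*, 1111-*
[col 2] --101, --110, -0-10*, -0-11*, -001-*, -01-1, -011-*, -1-00*, -1-01*, -100-*, -11-0, -110-*, 0--01, 0-00-, 00--1, 00-1-*, 000--, 01-0-*, 1-1-0*, 1-1-1*, 1-10-*, 1-11-*, 10-1-*, 101--*, 11-0-*, 111--*
[col 3] -0-1-, -1-0-, 1-1--
Prime implicants: --101, --110, -0-1-, -01-1, -1-0-, -11-0, 0--01, 0-00-, 00--1, 000--, 1-1--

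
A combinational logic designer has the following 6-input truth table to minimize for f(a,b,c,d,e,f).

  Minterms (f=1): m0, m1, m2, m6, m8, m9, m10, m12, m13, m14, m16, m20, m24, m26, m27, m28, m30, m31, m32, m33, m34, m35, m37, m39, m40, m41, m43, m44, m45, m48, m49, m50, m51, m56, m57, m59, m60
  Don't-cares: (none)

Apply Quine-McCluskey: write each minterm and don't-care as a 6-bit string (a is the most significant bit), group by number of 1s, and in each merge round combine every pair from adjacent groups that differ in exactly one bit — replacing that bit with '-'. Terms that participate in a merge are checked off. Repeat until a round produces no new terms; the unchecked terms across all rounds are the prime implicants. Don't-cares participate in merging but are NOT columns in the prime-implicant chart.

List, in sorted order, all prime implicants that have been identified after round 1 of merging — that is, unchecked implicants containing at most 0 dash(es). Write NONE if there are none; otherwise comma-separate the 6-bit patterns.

[col 0] 000000*, 000001*, 000010*, 000110*, 001000*, 001001*, 001010*, 001100*, 001101*, 001110*, 010000*, 010100*, 011000*, 011010*, 011011*, 011100*, 011110*, 011111*, 100000*, 100001*, 100010*, 100011*, 100101*, 100111*, 101000*, 101001*, 101011*, 101100*, 101101*, 110000*, 110001*, 110010*, 110011*, 111000*, 111001*, 111011*, 111100*
[col 1] -00000*, -00001*, -00010*, -01000*, -01001*, -01100*, -01101*, -10000*, -11000*, -11011, -11100*, 0-0000*, 0-1000*, 0-1010*, 0-1100*, 0-1110*, 00-000*, 00-001*, 00-010*, 00-110*, 000-10*, 0000-0*, 00000-*, 001-00*, 001-01*, 001-10*, 0010-0*, 00100-*, 0011-0*, 00110-*, 01-000*, 01-100*, 010-00*, 011-00*, 011-10*, 011-11*, 0110-0*, 01101-*, 0111-0*, 01111-*, 1-0000*, 1-0001*, 1-0010*, 1-0011*, 1-1000*, 1-1001*, 1-1011*, 1-1100*, 10-000*, 10-001*, 10-011*, 10-101*, 100-01*, 100-11*, 1000-0*, 1000-1*, 10000-*, 10001-*, 1001-1*, 101-00*, 101-01*, 1010-1*, 10100-*, 10110-*, 11-000*, 11-001*, 11-011*, 1100-0*, 1100-1*, 11000-*, 11001-*, 111-00*, 1110-1*, 11100-*
[col 2] --0000*, --1000*, --1100*, -0-000*, -0-001*, -000-0, -0000-*, -01-00*, -01-01*, -0100-*, -0110-*, -1-000*, -11-00*, 0--000*, 0-1-00*, 0-1-10*, 0-10-0*, 0-11-0*, 00--10, 00-0-0, 00-00-*, 001--0*, 001-0-*, 01--00, 011--0*, 011-1-, 1--000*, 1--001*, 1--011*, 1-00-0*, 1-00-1*, 1-000-*, 1-001-*, 1-1-00*, 1-10-1*, 1-100-*, 10--01, 10-0-1*, 10-00-*, 100--1, 1000--*, 101-0-*, 11-0-1*, 11-00-*, 1100--*
[col 3] ---000, --1-00, -0-00-, -01-0-, 0-1--0, 1--0-1, 1--00-, 1-00--
Prime implicants: ---000, --1-00, -0-00-, -000-0, -01-0-, -11011, 0-1--0, 00--10, 00-0-0, 01--00, 011-1-, 1--0-1, 1--00-, 1-00--, 10--01, 100--1

NONE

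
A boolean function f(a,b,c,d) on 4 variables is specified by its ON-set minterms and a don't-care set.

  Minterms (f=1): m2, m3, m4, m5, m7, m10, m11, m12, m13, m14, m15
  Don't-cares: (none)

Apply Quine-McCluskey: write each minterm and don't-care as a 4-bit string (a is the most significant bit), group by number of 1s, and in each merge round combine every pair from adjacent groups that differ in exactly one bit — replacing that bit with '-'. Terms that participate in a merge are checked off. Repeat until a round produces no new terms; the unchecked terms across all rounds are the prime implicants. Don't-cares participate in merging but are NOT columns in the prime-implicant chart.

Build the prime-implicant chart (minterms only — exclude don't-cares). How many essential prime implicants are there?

2

[col 0] 0010*, 0011*, 0100*, 0101*, 0111*, 1010*, 1011*, 1100*, 1101*, 1110*, 1111*
[col 1] -010*, -011*, -100*, -101*, -111*, 0-11*, 001-*, 01-1*, 010-*, 1-10*, 1-11*, 101-*, 11-0*, 11-1*, 110-*, 111-*
[col 2] --11, -01-, -1-1, -10-, 1-1-, 11--
Prime implicants: --11, -01-, -1-1, -10-, 1-1-, 11--
PI chart (minterm → PIs covering it):
  2 | -01-  (sole → essential)
  3 | --11,-01-
  4 | -10-  (sole → essential)
  5 | -1-1,-10-
  7 | --11,-1-1
  10 | -01-,1-1-
  11 | --11,-01-,1-1-
  12 | -10-,11--
  13 | -1-1,-10-,11--
  14 | 1-1-,11--
  15 | --11,-1-1,1-1-,11--
Essential prime implicants: -01-, -10-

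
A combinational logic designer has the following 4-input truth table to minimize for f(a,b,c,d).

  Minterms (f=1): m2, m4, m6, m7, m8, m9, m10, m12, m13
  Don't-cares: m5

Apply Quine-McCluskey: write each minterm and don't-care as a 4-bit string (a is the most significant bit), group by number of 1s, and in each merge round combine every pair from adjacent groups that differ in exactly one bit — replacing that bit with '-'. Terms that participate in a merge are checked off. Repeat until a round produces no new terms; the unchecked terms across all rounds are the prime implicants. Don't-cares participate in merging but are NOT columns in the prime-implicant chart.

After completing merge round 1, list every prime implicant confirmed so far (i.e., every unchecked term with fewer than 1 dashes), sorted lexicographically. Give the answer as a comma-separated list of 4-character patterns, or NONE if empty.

Round 0: 0010✓ 0100✓ 0101✓ 0110✓ 0111✓ 1000✓ 1001✓ 1010✓ 1100✓ 1101✓
Round 1: -010 -100✓ -101✓ 0-10 01-0✓ 01-1✓ 010-✓ 011-✓ 1-00✓ 1-01✓ 10-0 100-✓ 110-✓
Round 2: -10- 01-- 1-0-
PIs = {-010, -10-, 0-10, 01--, 1-0-, 10-0}

NONE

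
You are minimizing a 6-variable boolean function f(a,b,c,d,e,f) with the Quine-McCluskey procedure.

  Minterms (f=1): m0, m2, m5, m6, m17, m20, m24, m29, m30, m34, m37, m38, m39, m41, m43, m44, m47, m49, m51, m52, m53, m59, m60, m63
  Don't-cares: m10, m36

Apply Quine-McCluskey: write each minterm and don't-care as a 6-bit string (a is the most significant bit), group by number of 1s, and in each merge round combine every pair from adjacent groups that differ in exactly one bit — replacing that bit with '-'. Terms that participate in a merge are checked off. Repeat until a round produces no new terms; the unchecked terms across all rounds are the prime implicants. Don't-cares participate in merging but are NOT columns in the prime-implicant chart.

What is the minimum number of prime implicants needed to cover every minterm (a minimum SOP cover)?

14

Round 0: 000000✓ 000010✓ 000101✓ 000110✓ 001010✓ 010001✓ 010100✓ 011000 011101 011110 100010✓ 100100✓ 100101✓ 100110✓ 100111✓ 101001✓ 101011✓ 101100✓ 101111✓ 110001✓ 110011✓ 110100✓ 110101✓ 111011✓ 111100✓ 111111✓
Round 1: -00010✓ -00101 -00110✓ -10001 -10100 00-010 000-10✓ 0000-0 1-0100✓ 1-0101✓ 1-1011✓ 1-1100✓ 1-1111✓ 10-100✓ 10-111 100-10✓ 1001-0✓ 1001-1✓ 10010-✓ 10011-✓ 101-11✓ 1010-1 11-011 11-100✓ 110-01 1100-1 11010-✓ 111-11✓
Round 2: -00-10 1--100 1-010- 1-1-11 1001--
PIs = {-00-10, -00101, -10001, -10100, 00-010, 0000-0, 011000, 011101, 011110, 1--100, 1-010-, 1-1-11, 10-111, 1001--, 1010-1, 11-011, 110-01, 1100-1}
Coverage chart:
  m0: 0000-0 ←essential
  m2: -00-10,00-010,0000-0
  m5: -00101 ←essential
  m6: -00-10 ←essential
  m17: -10001 ←essential
  m20: -10100 ←essential
  m24: 011000 ←essential
  m29: 011101 ←essential
  m30: 011110 ←essential
  m34: -00-10 ←essential
  m37: -00101,1-010-,1001--
  m38: -00-10,1001--
  m39: 10-111,1001--
  m41: 1010-1 ←essential
  m43: 1-1-11,1010-1
  m44: 1--100 ←essential
  m47: 1-1-11,10-111
  m49: -10001,110-01,1100-1
  m51: 11-011,1100-1
  m52: -10100,1--100,1-010-
  m53: 1-010-,110-01
  m59: 1-1-11,11-011
  m60: 1--100 ←essential
  m63: 1-1-11 ←essential
Essential: -00-10, -00101, -10001, -10100, 0000-0, 011000, 011101, 011110, 1--100, 1-1-11, 1010-1
Petrick residual → 1-010-, 10-111, 11-011
Min cover (14 terms): b'c'ef' + b'c'de'f + bc'd'e'f + bc'de'f' + a'b'c'd'f' + a'bcd'e'f' + a'bcde'f + a'bcdef' + ade'f' + ac'de' + acef + ab'def + ab'cd'f + abd'ef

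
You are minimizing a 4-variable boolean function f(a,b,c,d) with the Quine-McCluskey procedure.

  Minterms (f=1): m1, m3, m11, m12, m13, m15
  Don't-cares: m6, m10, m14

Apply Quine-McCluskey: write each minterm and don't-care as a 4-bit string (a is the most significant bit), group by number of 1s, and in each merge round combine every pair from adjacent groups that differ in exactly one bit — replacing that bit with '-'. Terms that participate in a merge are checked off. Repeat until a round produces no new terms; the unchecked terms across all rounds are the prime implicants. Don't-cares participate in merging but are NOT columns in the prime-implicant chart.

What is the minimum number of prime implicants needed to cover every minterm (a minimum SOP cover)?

size-2^0 implicants → 0001(✓)  0011(✓)  0110(✓)  1010(✓)  1011(✓)  1100(✓)  1101(✓)  1110(✓)  1111(✓)
size-2^1 implicants → -011  -110  00-1  1-10(✓)  1-11(✓)  101-(✓)  11-0(✓)  11-1(✓)  110-(✓)  111-(✓)
size-2^2 implicants → 1-1-  11--
Unchecked terms (primes): -011, -110, 00-1, 1-1-, 11--
Minterm coverage:
  m1 ⊆ 00-1 [E]
  m3 ⊆ -011,00-1
  m11 ⊆ -011,1-1-
  m12 ⊆ 11-- [E]
  m13 ⊆ 11-- [E]
  m15 ⊆ 1-1-,11--
E = {00-1, 11--}
Petrick residual → -011
Cover = b'cd + a'b'd + ab  |cover|=3

3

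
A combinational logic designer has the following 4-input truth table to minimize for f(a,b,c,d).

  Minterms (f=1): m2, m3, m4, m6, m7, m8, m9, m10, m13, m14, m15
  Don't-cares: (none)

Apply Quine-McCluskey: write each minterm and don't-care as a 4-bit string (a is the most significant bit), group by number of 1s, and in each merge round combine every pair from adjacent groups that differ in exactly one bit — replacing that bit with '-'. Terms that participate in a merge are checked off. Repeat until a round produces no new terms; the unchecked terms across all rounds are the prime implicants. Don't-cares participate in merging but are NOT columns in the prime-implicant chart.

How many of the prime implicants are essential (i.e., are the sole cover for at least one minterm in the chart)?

2

size-2^0 implicants → 0010(✓)  0011(✓)  0100(✓)  0110(✓)  0111(✓)  1000(✓)  1001(✓)  1010(✓)  1101(✓)  1110(✓)  1111(✓)
size-2^1 implicants → -010(✓)  -110(✓)  -111(✓)  0-10(✓)  0-11(✓)  001-(✓)  01-0  011-(✓)  1-01  1-10(✓)  10-0  100-  11-1  111-(✓)
size-2^2 implicants → --10  -11-  0-1-
Unchecked terms (primes): --10, -11-, 0-1-, 01-0, 1-01, 10-0, 100-, 11-1
Minterm coverage:
  m2 ⊆ --10,0-1-
  m3 ⊆ 0-1- [E]
  m4 ⊆ 01-0 [E]
  m6 ⊆ --10,-11-,0-1-,01-0
  m7 ⊆ -11-,0-1-
  m8 ⊆ 10-0,100-
  m9 ⊆ 1-01,100-
  m10 ⊆ --10,10-0
  m13 ⊆ 1-01,11-1
  m14 ⊆ --10,-11-
  m15 ⊆ -11-,11-1
E = {0-1-, 01-0}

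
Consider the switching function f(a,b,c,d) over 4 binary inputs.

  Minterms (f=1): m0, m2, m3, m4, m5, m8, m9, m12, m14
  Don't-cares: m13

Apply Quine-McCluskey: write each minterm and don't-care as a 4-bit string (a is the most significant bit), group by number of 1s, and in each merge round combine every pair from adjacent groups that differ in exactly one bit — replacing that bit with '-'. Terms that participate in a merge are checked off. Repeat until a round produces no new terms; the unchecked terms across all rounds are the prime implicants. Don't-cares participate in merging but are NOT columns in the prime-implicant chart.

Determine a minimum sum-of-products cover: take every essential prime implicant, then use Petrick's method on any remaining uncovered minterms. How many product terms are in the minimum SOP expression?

size-2^0 implicants → 0000(✓)  0010(✓)  0011(✓)  0100(✓)  0101(✓)  1000(✓)  1001(✓)  1100(✓)  1101(✓)  1110(✓)
size-2^1 implicants → -000(✓)  -100(✓)  -101(✓)  0-00(✓)  00-0  001-  010-(✓)  1-00(✓)  1-01(✓)  100-(✓)  11-0  110-(✓)
size-2^2 implicants → --00  -10-  1-0-
Unchecked terms (primes): --00, -10-, 00-0, 001-, 1-0-, 11-0
Minterm coverage:
  m0 ⊆ --00,00-0
  m2 ⊆ 00-0,001-
  m3 ⊆ 001- [E]
  m4 ⊆ --00,-10-
  m5 ⊆ -10- [E]
  m8 ⊆ --00,1-0-
  m9 ⊆ 1-0- [E]
  m12 ⊆ --00,-10-,1-0-,11-0
  m14 ⊆ 11-0 [E]
E = {-10-, 001-, 1-0-, 11-0}
Petrick residual → --00
Cover = c'd' + bc' + a'b'c + ac' + abd'  |cover|=5

5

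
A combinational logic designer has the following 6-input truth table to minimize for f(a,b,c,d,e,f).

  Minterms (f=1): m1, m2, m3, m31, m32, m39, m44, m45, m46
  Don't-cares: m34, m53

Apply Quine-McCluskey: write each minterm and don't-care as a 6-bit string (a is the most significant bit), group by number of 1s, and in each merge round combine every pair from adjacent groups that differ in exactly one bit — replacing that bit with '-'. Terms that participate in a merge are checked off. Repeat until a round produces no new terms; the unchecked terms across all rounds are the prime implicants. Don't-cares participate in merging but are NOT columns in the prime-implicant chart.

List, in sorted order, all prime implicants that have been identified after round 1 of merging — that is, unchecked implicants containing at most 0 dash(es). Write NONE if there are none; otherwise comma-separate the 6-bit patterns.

011111, 100111, 110101

Round 0: 000001✓ 000010✓ 000011✓ 011111 100000✓ 100010✓ 100111 101100✓ 101101✓ 101110✓ 110101
Round 1: -00010 0000-1 00001- 1000-0 1011-0 10110-
PIs = {-00010, 0000-1, 00001-, 011111, 1000-0, 100111, 1011-0, 10110-, 110101}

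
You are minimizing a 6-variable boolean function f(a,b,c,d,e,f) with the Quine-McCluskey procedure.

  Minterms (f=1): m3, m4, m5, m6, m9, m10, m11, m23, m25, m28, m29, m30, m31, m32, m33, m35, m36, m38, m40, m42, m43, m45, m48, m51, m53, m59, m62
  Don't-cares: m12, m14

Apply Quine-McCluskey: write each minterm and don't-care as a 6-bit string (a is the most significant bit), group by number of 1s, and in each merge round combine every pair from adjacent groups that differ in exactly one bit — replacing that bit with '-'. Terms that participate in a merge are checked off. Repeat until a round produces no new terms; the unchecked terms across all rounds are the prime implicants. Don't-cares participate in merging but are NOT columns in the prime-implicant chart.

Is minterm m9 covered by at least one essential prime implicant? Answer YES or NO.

Round 0: 000011✓ 000100✓ 000101✓ 000110✓ 001001✓ 001010✓ 001011✓ 001100✓ 001110✓ 010111✓ 011001✓ 011100✓ 011101✓ 011110✓ 011111✓ 100000✓ 100001✓ 100011✓ 100100✓ 100110✓ 101000✓ 101010✓ 101011✓ 101101 110000✓ 110011✓ 110101 111011✓ 111110✓
Round 1: -00011✓ -00100✓ -00110✓ -01010✓ -01011✓ -11110 0-1001 0-1100✓ 0-1110✓ 00-011✓ 00-100✓ 00-110✓ 0001-0✓ 00010- 001-10 0010-1 00101-✓ 0011-0✓ 01-111 011-01 0111-0✓ 0111-1✓ 01110-✓ 01111-✓ 1-0000 1-0011✓ 1-1011✓ 10-000 10-011✓ 100-00 1000-1 10000- 1001-0✓ 1010-0 10101-✓ 11-011✓
Round 2: -0-011 -001-0 -0101- 0-11-0 00-1-0 0111-- 1--011
PIs = {-0-011, -001-0, -0101-, -11110, 0-1001, 0-11-0, 00-1-0, 00010-, 001-10, 0010-1, 01-111, 011-01, 0111--, 1--011, 1-0000, 10-000, 100-00, 1000-1, 10000-, 1010-0, 101101, 110101}
Coverage chart:
  m3: -0-011 ←essential
  m4: -001-0,00-1-0,00010-
  m5: 00010- ←essential
  m6: -001-0,00-1-0
  m9: 0-1001,0010-1
  m10: -0101-,001-10
  m11: -0-011,-0101-,0010-1
  m23: 01-111 ←essential
  m25: 0-1001,011-01
  m28: 0-11-0,0111--
  m29: 011-01,0111--
  m30: -11110,0-11-0,0111--
  m31: 01-111,0111--
  m32: 1-0000,10-000,100-00,10000-
  m33: 1000-1,10000-
  m35: -0-011,1--011,1000-1
  m36: -001-0,100-00
  m38: -001-0 ←essential
  m40: 10-000,1010-0
  m42: -0101-,1010-0
  m43: -0-011,-0101-,1--011
  m45: 101101 ←essential
  m48: 1-0000 ←essential
  m51: 1--011 ←essential
  m53: 110101 ←essential
  m59: 1--011 ←essential
  m62: -11110 ←essential
Essential: -0-011, -001-0, -11110, 00010-, 01-111, 1--011, 1-0000, 101101, 110101

NO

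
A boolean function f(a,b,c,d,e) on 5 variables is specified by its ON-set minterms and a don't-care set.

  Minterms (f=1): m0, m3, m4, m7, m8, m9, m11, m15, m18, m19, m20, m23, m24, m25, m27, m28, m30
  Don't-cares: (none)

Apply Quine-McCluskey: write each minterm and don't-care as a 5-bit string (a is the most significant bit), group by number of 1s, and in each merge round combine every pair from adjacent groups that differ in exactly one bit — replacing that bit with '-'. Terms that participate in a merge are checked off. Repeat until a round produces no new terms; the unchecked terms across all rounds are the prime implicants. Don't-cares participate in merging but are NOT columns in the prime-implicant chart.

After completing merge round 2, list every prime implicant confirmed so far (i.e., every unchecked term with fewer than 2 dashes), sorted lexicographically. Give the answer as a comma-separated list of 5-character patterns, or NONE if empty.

Round 0: 00000✓ 00011✓ 00100✓ 00111✓ 01000✓ 01001✓ 01011✓ 01111✓ 10010✓ 10011✓ 10100✓ 10111✓ 11000✓ 11001✓ 11011✓ 11100✓ 11110✓
Round 1: -0011✓ -0100 -0111✓ -1000✓ -1001✓ -1011✓ 0-000 0-011✓ 0-111✓ 00-00 00-11✓ 01-11✓ 010-1✓ 0100-✓ 1-011✓ 1-100 10-11✓ 1001- 11-00 110-1✓ 1100-✓ 111-0
Round 2: --011 -0-11 -10-1 -100- 0--11
PIs = {--011, -0-11, -0100, -10-1, -100-, 0--11, 0-000, 00-00, 1-100, 1001-, 11-00, 111-0}

-0100, 0-000, 00-00, 1-100, 1001-, 11-00, 111-0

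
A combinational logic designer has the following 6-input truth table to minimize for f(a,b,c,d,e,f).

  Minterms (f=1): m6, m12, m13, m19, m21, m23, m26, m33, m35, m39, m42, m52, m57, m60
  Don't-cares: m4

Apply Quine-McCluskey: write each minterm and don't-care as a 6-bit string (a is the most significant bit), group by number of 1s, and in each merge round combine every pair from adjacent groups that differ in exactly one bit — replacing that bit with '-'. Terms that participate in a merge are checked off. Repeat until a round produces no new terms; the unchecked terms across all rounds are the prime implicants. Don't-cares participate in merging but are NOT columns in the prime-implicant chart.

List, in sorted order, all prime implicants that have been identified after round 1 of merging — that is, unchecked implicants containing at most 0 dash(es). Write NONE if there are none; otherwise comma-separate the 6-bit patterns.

011010, 101010, 111001

[col 0] 000100*, 000110*, 001100*, 001101*, 010011*, 010101*, 010111*, 011010, 100001*, 100011*, 100111*, 101010, 110100*, 111001, 111100*
[col 1] 00-100, 0001-0, 00110-, 010-11, 0101-1, 100-11, 1000-1, 11-100
Prime implicants: 00-100, 0001-0, 00110-, 010-11, 0101-1, 011010, 100-11, 1000-1, 101010, 11-100, 111001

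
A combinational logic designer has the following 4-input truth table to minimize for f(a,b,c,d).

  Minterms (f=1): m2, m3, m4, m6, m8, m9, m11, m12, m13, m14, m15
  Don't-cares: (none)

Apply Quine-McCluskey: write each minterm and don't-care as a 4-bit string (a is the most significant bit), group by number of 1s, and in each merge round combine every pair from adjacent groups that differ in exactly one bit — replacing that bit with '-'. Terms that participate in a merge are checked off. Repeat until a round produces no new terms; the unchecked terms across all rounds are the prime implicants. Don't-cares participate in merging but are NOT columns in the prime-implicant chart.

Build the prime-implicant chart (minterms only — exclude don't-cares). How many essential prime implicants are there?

2

size-2^0 implicants → 0010(✓)  0011(✓)  0100(✓)  0110(✓)  1000(✓)  1001(✓)  1011(✓)  1100(✓)  1101(✓)  1110(✓)  1111(✓)
size-2^1 implicants → -011  -100(✓)  -110(✓)  0-10  001-  01-0(✓)  1-00(✓)  1-01(✓)  1-11(✓)  10-1(✓)  100-(✓)  11-0(✓)  11-1(✓)  110-(✓)  111-(✓)
size-2^2 implicants → -1-0  1--1  1-0-  11--
Unchecked terms (primes): -011, -1-0, 0-10, 001-, 1--1, 1-0-, 11--
Minterm coverage:
  m2 ⊆ 0-10,001-
  m3 ⊆ -011,001-
  m4 ⊆ -1-0 [E]
  m6 ⊆ -1-0,0-10
  m8 ⊆ 1-0- [E]
  m9 ⊆ 1--1,1-0-
  m11 ⊆ -011,1--1
  m12 ⊆ -1-0,1-0-,11--
  m13 ⊆ 1--1,1-0-,11--
  m14 ⊆ -1-0,11--
  m15 ⊆ 1--1,11--
E = {-1-0, 1-0-}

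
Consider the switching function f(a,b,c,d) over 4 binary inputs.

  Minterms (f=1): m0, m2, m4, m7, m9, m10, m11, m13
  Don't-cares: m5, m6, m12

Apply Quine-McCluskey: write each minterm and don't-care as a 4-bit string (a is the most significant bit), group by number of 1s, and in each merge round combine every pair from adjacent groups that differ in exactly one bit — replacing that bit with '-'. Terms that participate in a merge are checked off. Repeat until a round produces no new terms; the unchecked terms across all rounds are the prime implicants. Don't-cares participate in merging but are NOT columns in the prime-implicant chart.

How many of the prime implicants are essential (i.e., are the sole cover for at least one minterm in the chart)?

2

[col 0] 0000*, 0010*, 0100*, 0101*, 0110*, 0111*, 1001*, 1010*, 1011*, 1100*, 1101*
[col 1] -010, -100*, -101*, 0-00*, 0-10*, 00-0*, 01-0*, 01-1*, 010-*, 011-*, 1-01, 10-1, 101-, 110-*
[col 2] -10-, 0--0, 01--
Prime implicants: -010, -10-, 0--0, 01--, 1-01, 10-1, 101-
PI chart (minterm → PIs covering it):
  0 | 0--0  (sole → essential)
  2 | -010,0--0
  4 | -10-,0--0,01--
  7 | 01--  (sole → essential)
  9 | 1-01,10-1
  10 | -010,101-
  11 | 10-1,101-
  13 | -10-,1-01
Essential prime implicants: 0--0, 01--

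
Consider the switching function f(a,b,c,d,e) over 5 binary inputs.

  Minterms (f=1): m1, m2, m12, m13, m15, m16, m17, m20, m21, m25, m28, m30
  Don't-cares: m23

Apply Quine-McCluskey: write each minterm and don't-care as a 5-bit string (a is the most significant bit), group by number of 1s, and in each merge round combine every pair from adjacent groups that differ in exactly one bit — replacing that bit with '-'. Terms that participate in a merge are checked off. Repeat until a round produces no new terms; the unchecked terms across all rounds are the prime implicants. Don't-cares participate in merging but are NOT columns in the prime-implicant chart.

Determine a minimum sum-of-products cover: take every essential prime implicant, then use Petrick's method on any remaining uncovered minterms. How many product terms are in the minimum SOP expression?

Round 0: 00001✓ 00010 01100✓ 01101✓ 01111✓ 10000✓ 10001✓ 10100✓ 10101✓ 10111✓ 11001✓ 11100✓ 11110✓
Round 1: -0001 -1100 011-1 0110- 1-001 1-100 10-00✓ 10-01✓ 1000-✓ 101-1 1010-✓ 111-0
Round 2: 10-0-
PIs = {-0001, -1100, 00010, 011-1, 0110-, 1-001, 1-100, 10-0-, 101-1, 111-0}
Coverage chart:
  m1: -0001 ←essential
  m2: 00010 ←essential
  m12: -1100,0110-
  m13: 011-1,0110-
  m15: 011-1 ←essential
  m16: 10-0- ←essential
  m17: -0001,1-001,10-0-
  m20: 1-100,10-0-
  m21: 10-0-,101-1
  m25: 1-001 ←essential
  m28: -1100,1-100,111-0
  m30: 111-0 ←essential
Essential: -0001, 00010, 011-1, 1-001, 10-0-, 111-0
Petrick residual → -1100
Min cover (7 terms): b'c'd'e + bcd'e' + a'b'c'de' + a'bce + ac'd'e + ab'd' + abce'

7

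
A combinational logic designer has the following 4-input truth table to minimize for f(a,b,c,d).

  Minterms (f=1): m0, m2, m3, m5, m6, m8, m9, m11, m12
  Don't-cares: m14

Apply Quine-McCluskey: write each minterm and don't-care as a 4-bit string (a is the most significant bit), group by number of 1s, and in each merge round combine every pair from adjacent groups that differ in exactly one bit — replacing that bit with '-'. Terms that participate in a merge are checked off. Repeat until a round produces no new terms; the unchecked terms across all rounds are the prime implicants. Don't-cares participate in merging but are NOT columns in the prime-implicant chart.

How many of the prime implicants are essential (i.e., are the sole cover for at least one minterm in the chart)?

1

size-2^0 implicants → 0000(✓)  0010(✓)  0011(✓)  0101  0110(✓)  1000(✓)  1001(✓)  1011(✓)  1100(✓)  1110(✓)
size-2^1 implicants → -000  -011  -110  0-10  00-0  001-  1-00  10-1  100-  11-0
Unchecked terms (primes): -000, -011, -110, 0-10, 00-0, 001-, 0101, 1-00, 10-1, 100-, 11-0
Minterm coverage:
  m0 ⊆ -000,00-0
  m2 ⊆ 0-10,00-0,001-
  m3 ⊆ -011,001-
  m5 ⊆ 0101 [E]
  m6 ⊆ -110,0-10
  m8 ⊆ -000,1-00,100-
  m9 ⊆ 10-1,100-
  m11 ⊆ -011,10-1
  m12 ⊆ 1-00,11-0
E = {0101}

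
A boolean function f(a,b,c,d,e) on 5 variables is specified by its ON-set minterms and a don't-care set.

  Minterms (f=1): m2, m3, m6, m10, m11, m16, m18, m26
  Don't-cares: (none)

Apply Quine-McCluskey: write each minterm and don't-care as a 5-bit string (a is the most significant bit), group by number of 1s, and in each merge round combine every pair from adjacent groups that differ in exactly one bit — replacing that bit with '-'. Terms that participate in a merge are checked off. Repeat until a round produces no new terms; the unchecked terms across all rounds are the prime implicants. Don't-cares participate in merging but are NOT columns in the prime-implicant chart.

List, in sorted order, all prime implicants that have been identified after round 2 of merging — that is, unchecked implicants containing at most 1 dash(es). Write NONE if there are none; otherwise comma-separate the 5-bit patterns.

Round 0: 00010✓ 00011✓ 00110✓ 01010✓ 01011✓ 10000✓ 10010✓ 11010✓
Round 1: -0010✓ -1010✓ 0-010✓ 0-011✓ 00-10 0001-✓ 0101-✓ 1-010✓ 100-0
Round 2: --010 0-01-
PIs = {--010, 0-01-, 00-10, 100-0}

00-10, 100-0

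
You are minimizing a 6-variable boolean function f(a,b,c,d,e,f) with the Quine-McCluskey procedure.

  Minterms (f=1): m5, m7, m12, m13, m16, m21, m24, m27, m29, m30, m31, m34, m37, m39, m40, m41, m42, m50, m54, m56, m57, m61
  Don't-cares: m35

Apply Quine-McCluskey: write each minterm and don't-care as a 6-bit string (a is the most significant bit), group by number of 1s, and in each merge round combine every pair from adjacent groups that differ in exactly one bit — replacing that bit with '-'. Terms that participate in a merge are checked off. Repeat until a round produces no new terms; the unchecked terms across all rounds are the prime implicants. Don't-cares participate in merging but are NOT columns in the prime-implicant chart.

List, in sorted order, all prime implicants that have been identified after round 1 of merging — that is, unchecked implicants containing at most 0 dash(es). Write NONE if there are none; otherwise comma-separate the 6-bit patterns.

NONE

[col 0] 000101*, 000111*, 001100*, 001101*, 010000*, 010101*, 011000*, 011011*, 011101*, 011110*, 011111*, 100010*, 100011*, 100101*, 100111*, 101000*, 101001*, 101010*, 110010*, 110110*, 111000*, 111001*, 111101*
[col 1] -00101*, -00111*, -11000, -11101, 0-0101*, 0-1101*, 00-101*, 0001-1*, 00110-, 01-000, 01-101*, 011-11, 0111-1, 01111-, 1-0010, 1-1000*, 1-1001*, 10-010, 100-11, 10001-, 1001-1*, 1010-0, 10100-*, 110-10, 111-01, 11100-*
[col 2] -001-1, 0--101, 1-100-
Prime implicants: -001-1, -11000, -11101, 0--101, 00110-, 01-000, 011-11, 0111-1, 01111-, 1-0010, 1-100-, 10-010, 100-11, 10001-, 1010-0, 110-10, 111-01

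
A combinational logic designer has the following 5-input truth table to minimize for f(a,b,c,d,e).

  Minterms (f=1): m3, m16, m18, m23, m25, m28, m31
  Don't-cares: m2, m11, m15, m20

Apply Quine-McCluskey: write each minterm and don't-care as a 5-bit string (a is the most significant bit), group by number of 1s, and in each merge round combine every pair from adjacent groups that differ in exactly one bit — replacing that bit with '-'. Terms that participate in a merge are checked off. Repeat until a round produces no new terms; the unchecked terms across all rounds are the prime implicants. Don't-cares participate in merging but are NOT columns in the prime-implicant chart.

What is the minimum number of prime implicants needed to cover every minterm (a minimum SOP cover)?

[col 0] 00010*, 00011*, 01011*, 01111*, 10000*, 10010*, 10100*, 10111*, 11001, 11100*, 11111*
[col 1] -0010, -1111, 0-011, 0001-, 01-11, 1-100, 1-111, 10-00, 100-0
Prime implicants: -0010, -1111, 0-011, 0001-, 01-11, 1-100, 1-111, 10-00, 100-0, 11001
PI chart (minterm → PIs covering it):
  3 | 0-011,0001-
  16 | 10-00,100-0
  18 | -0010,100-0
  23 | 1-111  (sole → essential)
  25 | 11001  (sole → essential)
  28 | 1-100  (sole → essential)
  31 | -1111,1-111
Essential prime implicants: 1-100, 1-111, 11001
Petrick residual → 0-011, 100-0
Minimum SOP uses 5 PIs: a'c'de + acd'e' + acde + ab'c'e' + abc'd'e

5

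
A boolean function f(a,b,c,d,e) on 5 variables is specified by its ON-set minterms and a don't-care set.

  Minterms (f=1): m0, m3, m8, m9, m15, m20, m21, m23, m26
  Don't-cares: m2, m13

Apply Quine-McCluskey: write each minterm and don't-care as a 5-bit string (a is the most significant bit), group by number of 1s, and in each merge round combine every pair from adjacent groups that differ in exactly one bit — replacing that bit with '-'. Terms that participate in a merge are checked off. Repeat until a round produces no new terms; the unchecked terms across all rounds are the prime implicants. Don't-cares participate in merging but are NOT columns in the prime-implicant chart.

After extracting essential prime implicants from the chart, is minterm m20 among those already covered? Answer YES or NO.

[col 0] 00000*, 00010*, 00011*, 01000*, 01001*, 01101*, 01111*, 10100*, 10101*, 10111*, 11010
[col 1] 0-000, 000-0, 0001-, 01-01, 0100-, 011-1, 101-1, 1010-
Prime implicants: 0-000, 000-0, 0001-, 01-01, 0100-, 011-1, 101-1, 1010-, 11010
PI chart (minterm → PIs covering it):
  0 | 0-000,000-0
  3 | 0001-  (sole → essential)
  8 | 0-000,0100-
  9 | 01-01,0100-
  15 | 011-1  (sole → essential)
  20 | 1010-  (sole → essential)
  21 | 101-1,1010-
  23 | 101-1  (sole → essential)
  26 | 11010  (sole → essential)
Essential prime implicants: 0001-, 011-1, 101-1, 1010-, 11010

YES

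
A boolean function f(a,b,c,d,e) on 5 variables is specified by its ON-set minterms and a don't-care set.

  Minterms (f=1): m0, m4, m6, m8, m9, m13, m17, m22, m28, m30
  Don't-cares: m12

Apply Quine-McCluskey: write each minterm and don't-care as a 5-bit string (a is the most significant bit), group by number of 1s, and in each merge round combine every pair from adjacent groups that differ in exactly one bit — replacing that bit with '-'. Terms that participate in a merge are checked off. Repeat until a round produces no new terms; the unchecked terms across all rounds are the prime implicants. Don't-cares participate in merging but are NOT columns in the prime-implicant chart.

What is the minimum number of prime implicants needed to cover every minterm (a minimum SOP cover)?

[col 0] 00000*, 00100*, 00110*, 01000*, 01001*, 01100*, 01101*, 10001, 10110*, 11100*, 11110*
[col 1] -0110, -1100, 0-000*, 0-100*, 00-00*, 001-0, 01-00*, 01-01*, 0100-*, 0110-*, 1-110, 111-0
[col 2] 0--00, 01-0-
Prime implicants: -0110, -1100, 0--00, 001-0, 01-0-, 1-110, 10001, 111-0
PI chart (minterm → PIs covering it):
  0 | 0--00  (sole → essential)
  4 | 0--00,001-0
  6 | -0110,001-0
  8 | 0--00,01-0-
  9 | 01-0-  (sole → essential)
  13 | 01-0-  (sole → essential)
  17 | 10001  (sole → essential)
  22 | -0110,1-110
  28 | -1100,111-0
  30 | 1-110,111-0
Essential prime implicants: 0--00, 01-0-, 10001
Petrick residual → -0110, 111-0
Minimum SOP uses 5 PIs: b'cde' + a'd'e' + a'bd' + ab'c'd'e + abce'

5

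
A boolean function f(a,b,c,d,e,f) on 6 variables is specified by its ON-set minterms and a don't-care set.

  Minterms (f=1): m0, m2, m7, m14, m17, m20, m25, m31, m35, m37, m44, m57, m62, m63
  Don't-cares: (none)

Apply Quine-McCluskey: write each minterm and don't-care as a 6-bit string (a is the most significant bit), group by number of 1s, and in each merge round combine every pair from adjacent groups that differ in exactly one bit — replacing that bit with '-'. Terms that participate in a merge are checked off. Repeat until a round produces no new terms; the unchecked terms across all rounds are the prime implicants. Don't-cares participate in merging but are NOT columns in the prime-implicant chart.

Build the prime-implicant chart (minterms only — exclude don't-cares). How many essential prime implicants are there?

11

[col 0] 000000*, 000010*, 000111, 001110, 010001*, 010100, 011001*, 011111*, 100011, 100101, 101100, 111001*, 111110*, 111111*
[col 1] -11001, -11111, 0000-0, 01-001, 11111-
Prime implicants: -11001, -11111, 0000-0, 000111, 001110, 01-001, 010100, 100011, 100101, 101100, 11111-
PI chart (minterm → PIs covering it):
  0 | 0000-0  (sole → essential)
  2 | 0000-0  (sole → essential)
  7 | 000111  (sole → essential)
  14 | 001110  (sole → essential)
  17 | 01-001  (sole → essential)
  20 | 010100  (sole → essential)
  25 | -11001,01-001
  31 | -11111  (sole → essential)
  35 | 100011  (sole → essential)
  37 | 100101  (sole → essential)
  44 | 101100  (sole → essential)
  57 | -11001  (sole → essential)
  62 | 11111-  (sole → essential)
  63 | -11111,11111-
Essential prime implicants: -11001, -11111, 0000-0, 000111, 001110, 01-001, 010100, 100011, 100101, 101100, 11111-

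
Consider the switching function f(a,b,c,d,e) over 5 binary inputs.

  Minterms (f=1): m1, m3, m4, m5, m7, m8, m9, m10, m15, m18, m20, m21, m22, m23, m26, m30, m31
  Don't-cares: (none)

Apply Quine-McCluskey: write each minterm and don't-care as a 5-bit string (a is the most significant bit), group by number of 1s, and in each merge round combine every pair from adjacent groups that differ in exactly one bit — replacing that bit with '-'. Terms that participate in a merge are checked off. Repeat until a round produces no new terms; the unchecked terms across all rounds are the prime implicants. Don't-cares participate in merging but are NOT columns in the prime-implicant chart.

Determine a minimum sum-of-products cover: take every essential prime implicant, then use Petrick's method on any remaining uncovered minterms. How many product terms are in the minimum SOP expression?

size-2^0 implicants → 00001(✓)  00011(✓)  00100(✓)  00101(✓)  00111(✓)  01000(✓)  01001(✓)  01010(✓)  01111(✓)  10010(✓)  10100(✓)  10101(✓)  10110(✓)  10111(✓)  11010(✓)  11110(✓)  11111(✓)
size-2^1 implicants → -0100(✓)  -0101(✓)  -0111(✓)  -1010  -1111(✓)  0-001  0-111(✓)  00-01(✓)  00-11(✓)  000-1(✓)  001-1(✓)  0010-(✓)  010-0  0100-  1-010(✓)  1-110(✓)  1-111(✓)  10-10(✓)  101-0(✓)  101-1(✓)  1010-(✓)  1011-(✓)  11-10(✓)  1111-(✓)
size-2^2 implicants → --111  -01-1  -010-  00--1  1--10  1-11-  101--
Unchecked terms (primes): --111, -01-1, -010-, -1010, 0-001, 00--1, 010-0, 0100-, 1--10, 1-11-, 101--
Minterm coverage:
  m1 ⊆ 0-001,00--1
  m3 ⊆ 00--1 [E]
  m4 ⊆ -010- [E]
  m5 ⊆ -01-1,-010-,00--1
  m7 ⊆ --111,-01-1,00--1
  m8 ⊆ 010-0,0100-
  m9 ⊆ 0-001,0100-
  m10 ⊆ -1010,010-0
  m15 ⊆ --111 [E]
  m18 ⊆ 1--10 [E]
  m20 ⊆ -010-,101--
  m21 ⊆ -01-1,-010-,101--
  m22 ⊆ 1--10,1-11-,101--
  m23 ⊆ --111,-01-1,1-11-,101--
  m26 ⊆ -1010,1--10
  m30 ⊆ 1--10,1-11-
  m31 ⊆ --111,1-11-
E = {--111, -010-, 00--1, 1--10}
Petrick residual → -1010, 0100-
Cover = cde + b'cd' + bc'de' + a'b'e + a'bc'd' + ade'  |cover|=6

6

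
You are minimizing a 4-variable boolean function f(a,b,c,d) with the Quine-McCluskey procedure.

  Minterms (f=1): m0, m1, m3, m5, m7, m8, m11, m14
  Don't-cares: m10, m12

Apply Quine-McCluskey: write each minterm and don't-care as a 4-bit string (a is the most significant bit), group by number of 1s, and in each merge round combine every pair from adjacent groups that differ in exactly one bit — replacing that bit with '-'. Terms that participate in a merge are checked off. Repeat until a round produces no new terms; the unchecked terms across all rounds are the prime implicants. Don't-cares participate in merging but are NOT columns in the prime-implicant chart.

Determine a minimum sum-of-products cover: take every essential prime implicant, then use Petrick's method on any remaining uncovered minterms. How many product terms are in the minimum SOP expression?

4

Round 0: 0000✓ 0001✓ 0011✓ 0101✓ 0111✓ 1000✓ 1010✓ 1011✓ 1100✓ 1110✓
Round 1: -000 -011 0-01✓ 0-11✓ 00-1✓ 000- 01-1✓ 1-00✓ 1-10✓ 10-0✓ 101- 11-0✓
Round 2: 0--1 1--0
PIs = {-000, -011, 0--1, 000-, 1--0, 101-}
Coverage chart:
  m0: -000,000-
  m1: 0--1,000-
  m3: -011,0--1
  m5: 0--1 ←essential
  m7: 0--1 ←essential
  m8: -000,1--0
  m11: -011,101-
  m14: 1--0 ←essential
Essential: 0--1, 1--0
Petrick residual → -000, -011
Min cover (4 terms): b'c'd' + b'cd + a'd + ad'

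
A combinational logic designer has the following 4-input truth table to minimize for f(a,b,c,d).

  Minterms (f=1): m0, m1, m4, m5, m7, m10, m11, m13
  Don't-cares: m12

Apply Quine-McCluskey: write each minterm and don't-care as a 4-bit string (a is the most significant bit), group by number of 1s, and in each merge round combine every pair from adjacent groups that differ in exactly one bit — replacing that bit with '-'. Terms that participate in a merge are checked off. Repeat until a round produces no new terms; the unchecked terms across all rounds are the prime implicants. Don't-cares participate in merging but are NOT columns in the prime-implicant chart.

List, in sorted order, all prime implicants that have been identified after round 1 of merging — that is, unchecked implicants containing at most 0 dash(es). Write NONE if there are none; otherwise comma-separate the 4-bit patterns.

[col 0] 0000*, 0001*, 0100*, 0101*, 0111*, 1010*, 1011*, 1100*, 1101*
[col 1] -100*, -101*, 0-00*, 0-01*, 000-*, 01-1, 010-*, 101-, 110-*
[col 2] -10-, 0-0-
Prime implicants: -10-, 0-0-, 01-1, 101-

NONE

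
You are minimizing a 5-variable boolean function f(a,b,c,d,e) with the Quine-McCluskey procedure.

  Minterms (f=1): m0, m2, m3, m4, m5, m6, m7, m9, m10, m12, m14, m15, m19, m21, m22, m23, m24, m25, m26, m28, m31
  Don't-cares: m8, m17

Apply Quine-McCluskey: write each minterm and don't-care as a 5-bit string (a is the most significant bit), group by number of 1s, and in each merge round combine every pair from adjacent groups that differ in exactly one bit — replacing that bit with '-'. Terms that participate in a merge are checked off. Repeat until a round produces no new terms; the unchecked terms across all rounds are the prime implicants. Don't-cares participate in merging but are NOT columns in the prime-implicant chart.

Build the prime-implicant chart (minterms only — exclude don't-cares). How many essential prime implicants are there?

[col 0] 00000*, 00010*, 00011*, 00100*, 00101*, 00110*, 00111*, 01000*, 01001*, 01010*, 01100*, 01110*, 01111*, 10001*, 10011*, 10101*, 10110*, 10111*, 11000*, 11001*, 11010*, 11100*, 11111*
[col 1] -0011*, -0101*, -0110*, -0111*, -1000*, -1001*, -1010*, -1100*, -1111*, 0-000*, 0-010*, 0-100*, 0-110*, 0-111*, 00-00*, 00-10*, 00-11*, 000-0*, 0001-*, 001-0*, 001-1*, 0010-*, 0011-*, 01-00*, 01-10*, 010-0*, 0100-*, 011-0*, 0111-*, 1-001, 1-111*, 10-01*, 10-11*, 100-1*, 101-1*, 1011-*, 11-00*, 110-0*, 1100-*
[col 2] --111, -0-11, -01-1, -011-, -1-00, -10-0, -100-, 0--00*, 0--10*, 0-0-0*, 0-1-0*, 0-11-, 00--0*, 00-1-, 001--, 01--0*, 10--1
[col 3] 0---0
Prime implicants: --111, -0-11, -01-1, -011-, -1-00, -10-0, -100-, 0---0, 0-11-, 00-1-, 001--, 1-001, 10--1
PI chart (minterm → PIs covering it):
  0 | 0---0  (sole → essential)
  2 | 0---0,00-1-
  3 | -0-11,00-1-
  4 | 0---0,001--
  5 | -01-1,001--
  6 | -011-,0---0,0-11-,00-1-,001--
  7 | --111,-0-11,-01-1,-011-,0-11-,00-1-,001--
  9 | -100-  (sole → essential)
  10 | -10-0,0---0
  12 | -1-00,0---0
  14 | 0---0,0-11-
  15 | --111,0-11-
  19 | -0-11,10--1
  21 | -01-1,10--1
  22 | -011-  (sole → essential)
  23 | --111,-0-11,-01-1,-011-,10--1
  24 | -1-00,-10-0,-100-
  25 | -100-,1-001
  26 | -10-0  (sole → essential)
  28 | -1-00  (sole → essential)
  31 | --111  (sole → essential)
Essential prime implicants: --111, -011-, -1-00, -10-0, -100-, 0---0

6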